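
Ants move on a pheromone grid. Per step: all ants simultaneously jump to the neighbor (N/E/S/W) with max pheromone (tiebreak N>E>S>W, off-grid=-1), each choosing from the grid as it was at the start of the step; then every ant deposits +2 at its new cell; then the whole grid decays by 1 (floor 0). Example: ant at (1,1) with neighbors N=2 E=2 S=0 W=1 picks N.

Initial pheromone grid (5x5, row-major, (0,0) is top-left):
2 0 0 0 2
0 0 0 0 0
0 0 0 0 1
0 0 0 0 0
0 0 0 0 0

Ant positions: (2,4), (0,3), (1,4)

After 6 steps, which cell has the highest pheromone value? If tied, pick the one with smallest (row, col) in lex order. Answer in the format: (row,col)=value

Step 1: ant0:(2,4)->N->(1,4) | ant1:(0,3)->E->(0,4) | ant2:(1,4)->N->(0,4)
  grid max=5 at (0,4)
Step 2: ant0:(1,4)->N->(0,4) | ant1:(0,4)->S->(1,4) | ant2:(0,4)->S->(1,4)
  grid max=6 at (0,4)
Step 3: ant0:(0,4)->S->(1,4) | ant1:(1,4)->N->(0,4) | ant2:(1,4)->N->(0,4)
  grid max=9 at (0,4)
Step 4: ant0:(1,4)->N->(0,4) | ant1:(0,4)->S->(1,4) | ant2:(0,4)->S->(1,4)
  grid max=10 at (0,4)
Step 5: ant0:(0,4)->S->(1,4) | ant1:(1,4)->N->(0,4) | ant2:(1,4)->N->(0,4)
  grid max=13 at (0,4)
Step 6: ant0:(1,4)->N->(0,4) | ant1:(0,4)->S->(1,4) | ant2:(0,4)->S->(1,4)
  grid max=14 at (0,4)
Final grid:
  0 0 0 0 14
  0 0 0 0 12
  0 0 0 0 0
  0 0 0 0 0
  0 0 0 0 0
Max pheromone 14 at (0,4)

Answer: (0,4)=14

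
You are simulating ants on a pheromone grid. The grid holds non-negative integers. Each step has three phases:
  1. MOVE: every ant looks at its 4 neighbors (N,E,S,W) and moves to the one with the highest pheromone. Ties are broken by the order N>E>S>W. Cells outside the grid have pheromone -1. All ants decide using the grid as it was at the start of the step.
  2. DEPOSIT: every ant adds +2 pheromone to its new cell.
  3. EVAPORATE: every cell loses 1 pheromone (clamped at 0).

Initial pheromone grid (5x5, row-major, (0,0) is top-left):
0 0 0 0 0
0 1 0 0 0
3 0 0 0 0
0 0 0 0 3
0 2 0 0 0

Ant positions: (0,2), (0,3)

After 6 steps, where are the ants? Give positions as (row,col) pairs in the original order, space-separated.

Step 1: ant0:(0,2)->E->(0,3) | ant1:(0,3)->E->(0,4)
  grid max=2 at (2,0)
Step 2: ant0:(0,3)->E->(0,4) | ant1:(0,4)->W->(0,3)
  grid max=2 at (0,3)
Step 3: ant0:(0,4)->W->(0,3) | ant1:(0,3)->E->(0,4)
  grid max=3 at (0,3)
Step 4: ant0:(0,3)->E->(0,4) | ant1:(0,4)->W->(0,3)
  grid max=4 at (0,3)
Step 5: ant0:(0,4)->W->(0,3) | ant1:(0,3)->E->(0,4)
  grid max=5 at (0,3)
Step 6: ant0:(0,3)->E->(0,4) | ant1:(0,4)->W->(0,3)
  grid max=6 at (0,3)

(0,4) (0,3)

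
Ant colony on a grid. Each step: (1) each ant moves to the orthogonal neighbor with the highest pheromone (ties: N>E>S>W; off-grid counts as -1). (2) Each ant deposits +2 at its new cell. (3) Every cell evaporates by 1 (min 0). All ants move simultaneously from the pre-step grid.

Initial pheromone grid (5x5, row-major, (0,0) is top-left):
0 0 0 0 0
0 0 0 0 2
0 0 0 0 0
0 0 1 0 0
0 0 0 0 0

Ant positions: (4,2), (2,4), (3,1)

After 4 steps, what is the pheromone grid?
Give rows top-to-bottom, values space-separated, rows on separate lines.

After step 1: ants at (3,2),(1,4),(3,2)
  0 0 0 0 0
  0 0 0 0 3
  0 0 0 0 0
  0 0 4 0 0
  0 0 0 0 0
After step 2: ants at (2,2),(0,4),(2,2)
  0 0 0 0 1
  0 0 0 0 2
  0 0 3 0 0
  0 0 3 0 0
  0 0 0 0 0
After step 3: ants at (3,2),(1,4),(3,2)
  0 0 0 0 0
  0 0 0 0 3
  0 0 2 0 0
  0 0 6 0 0
  0 0 0 0 0
After step 4: ants at (2,2),(0,4),(2,2)
  0 0 0 0 1
  0 0 0 0 2
  0 0 5 0 0
  0 0 5 0 0
  0 0 0 0 0

0 0 0 0 1
0 0 0 0 2
0 0 5 0 0
0 0 5 0 0
0 0 0 0 0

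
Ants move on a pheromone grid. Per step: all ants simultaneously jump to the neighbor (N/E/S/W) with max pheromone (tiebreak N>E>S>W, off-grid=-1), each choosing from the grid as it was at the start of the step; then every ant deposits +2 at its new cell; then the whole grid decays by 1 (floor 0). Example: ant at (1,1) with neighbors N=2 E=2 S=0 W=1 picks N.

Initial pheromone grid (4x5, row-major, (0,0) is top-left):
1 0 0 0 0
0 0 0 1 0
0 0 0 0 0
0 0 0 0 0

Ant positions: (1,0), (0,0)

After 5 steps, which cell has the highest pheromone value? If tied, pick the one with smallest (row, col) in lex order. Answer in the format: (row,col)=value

Step 1: ant0:(1,0)->N->(0,0) | ant1:(0,0)->E->(0,1)
  grid max=2 at (0,0)
Step 2: ant0:(0,0)->E->(0,1) | ant1:(0,1)->W->(0,0)
  grid max=3 at (0,0)
Step 3: ant0:(0,1)->W->(0,0) | ant1:(0,0)->E->(0,1)
  grid max=4 at (0,0)
Step 4: ant0:(0,0)->E->(0,1) | ant1:(0,1)->W->(0,0)
  grid max=5 at (0,0)
Step 5: ant0:(0,1)->W->(0,0) | ant1:(0,0)->E->(0,1)
  grid max=6 at (0,0)
Final grid:
  6 5 0 0 0
  0 0 0 0 0
  0 0 0 0 0
  0 0 0 0 0
Max pheromone 6 at (0,0)

Answer: (0,0)=6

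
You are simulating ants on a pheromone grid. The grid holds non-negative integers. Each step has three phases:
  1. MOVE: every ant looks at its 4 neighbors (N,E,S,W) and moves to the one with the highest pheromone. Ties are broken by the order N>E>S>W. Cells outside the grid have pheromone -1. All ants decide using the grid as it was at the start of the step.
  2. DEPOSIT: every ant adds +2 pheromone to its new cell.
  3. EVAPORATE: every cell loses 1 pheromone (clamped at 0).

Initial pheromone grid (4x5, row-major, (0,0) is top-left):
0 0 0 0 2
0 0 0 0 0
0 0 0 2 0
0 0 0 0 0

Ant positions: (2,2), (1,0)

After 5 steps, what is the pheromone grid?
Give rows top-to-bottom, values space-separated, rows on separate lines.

After step 1: ants at (2,3),(0,0)
  1 0 0 0 1
  0 0 0 0 0
  0 0 0 3 0
  0 0 0 0 0
After step 2: ants at (1,3),(0,1)
  0 1 0 0 0
  0 0 0 1 0
  0 0 0 2 0
  0 0 0 0 0
After step 3: ants at (2,3),(0,2)
  0 0 1 0 0
  0 0 0 0 0
  0 0 0 3 0
  0 0 0 0 0
After step 4: ants at (1,3),(0,3)
  0 0 0 1 0
  0 0 0 1 0
  0 0 0 2 0
  0 0 0 0 0
After step 5: ants at (2,3),(1,3)
  0 0 0 0 0
  0 0 0 2 0
  0 0 0 3 0
  0 0 0 0 0

0 0 0 0 0
0 0 0 2 0
0 0 0 3 0
0 0 0 0 0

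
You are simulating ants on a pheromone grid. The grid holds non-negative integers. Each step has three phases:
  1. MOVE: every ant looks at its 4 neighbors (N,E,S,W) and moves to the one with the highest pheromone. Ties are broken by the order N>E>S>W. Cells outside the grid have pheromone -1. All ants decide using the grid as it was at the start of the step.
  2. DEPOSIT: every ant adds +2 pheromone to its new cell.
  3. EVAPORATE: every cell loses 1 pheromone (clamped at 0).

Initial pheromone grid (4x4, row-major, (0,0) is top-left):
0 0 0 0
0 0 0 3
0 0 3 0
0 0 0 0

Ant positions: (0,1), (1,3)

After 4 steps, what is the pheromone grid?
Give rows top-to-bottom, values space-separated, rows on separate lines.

After step 1: ants at (0,2),(0,3)
  0 0 1 1
  0 0 0 2
  0 0 2 0
  0 0 0 0
After step 2: ants at (0,3),(1,3)
  0 0 0 2
  0 0 0 3
  0 0 1 0
  0 0 0 0
After step 3: ants at (1,3),(0,3)
  0 0 0 3
  0 0 0 4
  0 0 0 0
  0 0 0 0
After step 4: ants at (0,3),(1,3)
  0 0 0 4
  0 0 0 5
  0 0 0 0
  0 0 0 0

0 0 0 4
0 0 0 5
0 0 0 0
0 0 0 0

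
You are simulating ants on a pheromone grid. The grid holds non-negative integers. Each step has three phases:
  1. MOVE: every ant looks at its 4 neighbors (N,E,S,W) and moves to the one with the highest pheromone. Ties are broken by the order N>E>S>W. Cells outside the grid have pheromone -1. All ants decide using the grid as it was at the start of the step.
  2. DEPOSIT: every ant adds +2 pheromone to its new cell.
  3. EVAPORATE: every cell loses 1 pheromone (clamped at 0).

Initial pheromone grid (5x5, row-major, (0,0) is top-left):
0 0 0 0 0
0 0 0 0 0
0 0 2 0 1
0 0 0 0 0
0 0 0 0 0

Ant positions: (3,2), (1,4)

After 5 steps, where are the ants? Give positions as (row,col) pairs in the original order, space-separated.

Step 1: ant0:(3,2)->N->(2,2) | ant1:(1,4)->S->(2,4)
  grid max=3 at (2,2)
Step 2: ant0:(2,2)->N->(1,2) | ant1:(2,4)->N->(1,4)
  grid max=2 at (2,2)
Step 3: ant0:(1,2)->S->(2,2) | ant1:(1,4)->S->(2,4)
  grid max=3 at (2,2)
Step 4: ant0:(2,2)->N->(1,2) | ant1:(2,4)->N->(1,4)
  grid max=2 at (2,2)
Step 5: ant0:(1,2)->S->(2,2) | ant1:(1,4)->S->(2,4)
  grid max=3 at (2,2)

(2,2) (2,4)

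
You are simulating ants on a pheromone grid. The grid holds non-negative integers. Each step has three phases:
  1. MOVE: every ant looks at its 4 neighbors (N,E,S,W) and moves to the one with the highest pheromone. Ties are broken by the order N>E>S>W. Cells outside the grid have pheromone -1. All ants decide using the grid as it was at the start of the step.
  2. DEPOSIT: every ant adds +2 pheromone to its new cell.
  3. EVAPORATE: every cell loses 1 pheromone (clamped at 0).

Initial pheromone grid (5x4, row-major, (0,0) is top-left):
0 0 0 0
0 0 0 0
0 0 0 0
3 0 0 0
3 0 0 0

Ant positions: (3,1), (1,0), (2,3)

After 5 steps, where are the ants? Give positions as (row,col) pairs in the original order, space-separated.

Step 1: ant0:(3,1)->W->(3,0) | ant1:(1,0)->N->(0,0) | ant2:(2,3)->N->(1,3)
  grid max=4 at (3,0)
Step 2: ant0:(3,0)->S->(4,0) | ant1:(0,0)->E->(0,1) | ant2:(1,3)->N->(0,3)
  grid max=3 at (3,0)
Step 3: ant0:(4,0)->N->(3,0) | ant1:(0,1)->E->(0,2) | ant2:(0,3)->S->(1,3)
  grid max=4 at (3,0)
Step 4: ant0:(3,0)->S->(4,0) | ant1:(0,2)->E->(0,3) | ant2:(1,3)->N->(0,3)
  grid max=3 at (0,3)
Step 5: ant0:(4,0)->N->(3,0) | ant1:(0,3)->S->(1,3) | ant2:(0,3)->S->(1,3)
  grid max=4 at (3,0)

(3,0) (1,3) (1,3)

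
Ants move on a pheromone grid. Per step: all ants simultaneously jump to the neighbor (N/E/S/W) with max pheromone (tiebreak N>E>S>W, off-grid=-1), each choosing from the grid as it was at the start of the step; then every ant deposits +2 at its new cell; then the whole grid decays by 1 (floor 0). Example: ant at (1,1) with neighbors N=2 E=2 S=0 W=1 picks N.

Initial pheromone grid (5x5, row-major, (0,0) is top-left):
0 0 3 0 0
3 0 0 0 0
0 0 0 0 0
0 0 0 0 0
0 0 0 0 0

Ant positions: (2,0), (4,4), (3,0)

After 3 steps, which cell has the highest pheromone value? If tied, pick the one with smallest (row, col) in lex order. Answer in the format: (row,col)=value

Answer: (1,0)=6

Derivation:
Step 1: ant0:(2,0)->N->(1,0) | ant1:(4,4)->N->(3,4) | ant2:(3,0)->N->(2,0)
  grid max=4 at (1,0)
Step 2: ant0:(1,0)->S->(2,0) | ant1:(3,4)->N->(2,4) | ant2:(2,0)->N->(1,0)
  grid max=5 at (1,0)
Step 3: ant0:(2,0)->N->(1,0) | ant1:(2,4)->N->(1,4) | ant2:(1,0)->S->(2,0)
  grid max=6 at (1,0)
Final grid:
  0 0 0 0 0
  6 0 0 0 1
  3 0 0 0 0
  0 0 0 0 0
  0 0 0 0 0
Max pheromone 6 at (1,0)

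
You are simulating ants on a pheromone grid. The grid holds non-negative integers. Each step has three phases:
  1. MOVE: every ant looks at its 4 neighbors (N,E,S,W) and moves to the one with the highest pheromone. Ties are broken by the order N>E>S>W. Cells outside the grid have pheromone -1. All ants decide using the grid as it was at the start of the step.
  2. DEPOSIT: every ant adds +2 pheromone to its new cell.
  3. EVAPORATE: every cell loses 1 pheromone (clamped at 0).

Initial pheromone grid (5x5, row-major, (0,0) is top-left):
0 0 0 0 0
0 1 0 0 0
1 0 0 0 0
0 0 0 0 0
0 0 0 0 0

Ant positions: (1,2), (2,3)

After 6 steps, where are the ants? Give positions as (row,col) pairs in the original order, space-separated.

Step 1: ant0:(1,2)->W->(1,1) | ant1:(2,3)->N->(1,3)
  grid max=2 at (1,1)
Step 2: ant0:(1,1)->N->(0,1) | ant1:(1,3)->N->(0,3)
  grid max=1 at (0,1)
Step 3: ant0:(0,1)->S->(1,1) | ant1:(0,3)->E->(0,4)
  grid max=2 at (1,1)
Step 4: ant0:(1,1)->N->(0,1) | ant1:(0,4)->S->(1,4)
  grid max=1 at (0,1)
Step 5: ant0:(0,1)->S->(1,1) | ant1:(1,4)->N->(0,4)
  grid max=2 at (1,1)
Step 6: ant0:(1,1)->N->(0,1) | ant1:(0,4)->S->(1,4)
  grid max=1 at (0,1)

(0,1) (1,4)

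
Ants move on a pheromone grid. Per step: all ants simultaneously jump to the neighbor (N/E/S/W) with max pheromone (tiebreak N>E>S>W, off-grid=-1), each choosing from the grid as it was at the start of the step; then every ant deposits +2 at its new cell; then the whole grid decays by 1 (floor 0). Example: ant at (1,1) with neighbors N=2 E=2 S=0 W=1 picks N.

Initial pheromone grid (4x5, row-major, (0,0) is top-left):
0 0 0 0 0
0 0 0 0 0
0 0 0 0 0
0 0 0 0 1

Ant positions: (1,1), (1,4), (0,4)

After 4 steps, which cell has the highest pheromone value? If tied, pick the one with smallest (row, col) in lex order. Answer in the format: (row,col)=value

Answer: (0,4)=6

Derivation:
Step 1: ant0:(1,1)->N->(0,1) | ant1:(1,4)->N->(0,4) | ant2:(0,4)->S->(1,4)
  grid max=1 at (0,1)
Step 2: ant0:(0,1)->E->(0,2) | ant1:(0,4)->S->(1,4) | ant2:(1,4)->N->(0,4)
  grid max=2 at (0,4)
Step 3: ant0:(0,2)->E->(0,3) | ant1:(1,4)->N->(0,4) | ant2:(0,4)->S->(1,4)
  grid max=3 at (0,4)
Step 4: ant0:(0,3)->E->(0,4) | ant1:(0,4)->S->(1,4) | ant2:(1,4)->N->(0,4)
  grid max=6 at (0,4)
Final grid:
  0 0 0 0 6
  0 0 0 0 4
  0 0 0 0 0
  0 0 0 0 0
Max pheromone 6 at (0,4)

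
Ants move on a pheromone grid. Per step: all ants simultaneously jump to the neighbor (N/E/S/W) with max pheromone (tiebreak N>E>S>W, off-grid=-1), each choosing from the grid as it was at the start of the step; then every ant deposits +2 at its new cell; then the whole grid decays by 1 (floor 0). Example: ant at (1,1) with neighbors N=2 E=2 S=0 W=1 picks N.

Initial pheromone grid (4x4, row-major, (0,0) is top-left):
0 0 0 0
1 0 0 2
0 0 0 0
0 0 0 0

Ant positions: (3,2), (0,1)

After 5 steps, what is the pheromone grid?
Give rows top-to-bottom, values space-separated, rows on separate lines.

After step 1: ants at (2,2),(0,2)
  0 0 1 0
  0 0 0 1
  0 0 1 0
  0 0 0 0
After step 2: ants at (1,2),(0,3)
  0 0 0 1
  0 0 1 0
  0 0 0 0
  0 0 0 0
After step 3: ants at (0,2),(1,3)
  0 0 1 0
  0 0 0 1
  0 0 0 0
  0 0 0 0
After step 4: ants at (0,3),(0,3)
  0 0 0 3
  0 0 0 0
  0 0 0 0
  0 0 0 0
After step 5: ants at (1,3),(1,3)
  0 0 0 2
  0 0 0 3
  0 0 0 0
  0 0 0 0

0 0 0 2
0 0 0 3
0 0 0 0
0 0 0 0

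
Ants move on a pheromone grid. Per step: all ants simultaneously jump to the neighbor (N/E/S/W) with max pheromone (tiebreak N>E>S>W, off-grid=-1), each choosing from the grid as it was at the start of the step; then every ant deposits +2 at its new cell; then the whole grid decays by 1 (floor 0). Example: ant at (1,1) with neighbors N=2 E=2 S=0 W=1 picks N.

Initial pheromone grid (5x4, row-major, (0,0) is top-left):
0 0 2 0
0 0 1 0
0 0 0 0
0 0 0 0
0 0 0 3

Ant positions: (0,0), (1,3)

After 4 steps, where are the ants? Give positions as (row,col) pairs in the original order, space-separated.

Step 1: ant0:(0,0)->E->(0,1) | ant1:(1,3)->W->(1,2)
  grid max=2 at (1,2)
Step 2: ant0:(0,1)->E->(0,2) | ant1:(1,2)->N->(0,2)
  grid max=4 at (0,2)
Step 3: ant0:(0,2)->S->(1,2) | ant1:(0,2)->S->(1,2)
  grid max=4 at (1,2)
Step 4: ant0:(1,2)->N->(0,2) | ant1:(1,2)->N->(0,2)
  grid max=6 at (0,2)

(0,2) (0,2)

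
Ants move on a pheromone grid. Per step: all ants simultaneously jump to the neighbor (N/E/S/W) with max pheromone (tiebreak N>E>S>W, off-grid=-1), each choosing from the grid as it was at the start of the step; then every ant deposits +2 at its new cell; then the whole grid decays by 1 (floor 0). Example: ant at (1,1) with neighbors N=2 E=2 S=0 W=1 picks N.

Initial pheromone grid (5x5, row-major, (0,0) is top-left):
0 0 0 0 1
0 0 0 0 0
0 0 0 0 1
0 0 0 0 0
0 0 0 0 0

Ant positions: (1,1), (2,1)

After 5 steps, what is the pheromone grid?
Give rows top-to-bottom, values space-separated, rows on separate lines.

After step 1: ants at (0,1),(1,1)
  0 1 0 0 0
  0 1 0 0 0
  0 0 0 0 0
  0 0 0 0 0
  0 0 0 0 0
After step 2: ants at (1,1),(0,1)
  0 2 0 0 0
  0 2 0 0 0
  0 0 0 0 0
  0 0 0 0 0
  0 0 0 0 0
After step 3: ants at (0,1),(1,1)
  0 3 0 0 0
  0 3 0 0 0
  0 0 0 0 0
  0 0 0 0 0
  0 0 0 0 0
After step 4: ants at (1,1),(0,1)
  0 4 0 0 0
  0 4 0 0 0
  0 0 0 0 0
  0 0 0 0 0
  0 0 0 0 0
After step 5: ants at (0,1),(1,1)
  0 5 0 0 0
  0 5 0 0 0
  0 0 0 0 0
  0 0 0 0 0
  0 0 0 0 0

0 5 0 0 0
0 5 0 0 0
0 0 0 0 0
0 0 0 0 0
0 0 0 0 0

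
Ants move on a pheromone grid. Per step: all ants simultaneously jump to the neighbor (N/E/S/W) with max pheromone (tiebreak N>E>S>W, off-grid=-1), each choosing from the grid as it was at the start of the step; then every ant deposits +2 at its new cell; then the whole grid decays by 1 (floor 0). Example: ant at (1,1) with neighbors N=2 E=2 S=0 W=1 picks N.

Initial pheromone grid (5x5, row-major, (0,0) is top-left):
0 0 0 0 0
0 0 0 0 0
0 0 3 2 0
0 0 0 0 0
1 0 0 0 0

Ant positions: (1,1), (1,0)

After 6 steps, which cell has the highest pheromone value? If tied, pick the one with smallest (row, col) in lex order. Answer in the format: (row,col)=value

Answer: (0,0)=6

Derivation:
Step 1: ant0:(1,1)->N->(0,1) | ant1:(1,0)->N->(0,0)
  grid max=2 at (2,2)
Step 2: ant0:(0,1)->W->(0,0) | ant1:(0,0)->E->(0,1)
  grid max=2 at (0,0)
Step 3: ant0:(0,0)->E->(0,1) | ant1:(0,1)->W->(0,0)
  grid max=3 at (0,0)
Step 4: ant0:(0,1)->W->(0,0) | ant1:(0,0)->E->(0,1)
  grid max=4 at (0,0)
Step 5: ant0:(0,0)->E->(0,1) | ant1:(0,1)->W->(0,0)
  grid max=5 at (0,0)
Step 6: ant0:(0,1)->W->(0,0) | ant1:(0,0)->E->(0,1)
  grid max=6 at (0,0)
Final grid:
  6 6 0 0 0
  0 0 0 0 0
  0 0 0 0 0
  0 0 0 0 0
  0 0 0 0 0
Max pheromone 6 at (0,0)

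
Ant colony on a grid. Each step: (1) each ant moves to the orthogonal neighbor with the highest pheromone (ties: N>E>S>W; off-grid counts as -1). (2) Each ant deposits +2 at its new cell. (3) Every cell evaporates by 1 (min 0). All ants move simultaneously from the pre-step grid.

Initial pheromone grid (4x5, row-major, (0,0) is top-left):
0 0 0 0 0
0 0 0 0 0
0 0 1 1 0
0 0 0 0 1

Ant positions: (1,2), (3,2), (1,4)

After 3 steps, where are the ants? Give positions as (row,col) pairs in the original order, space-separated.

Step 1: ant0:(1,2)->S->(2,2) | ant1:(3,2)->N->(2,2) | ant2:(1,4)->N->(0,4)
  grid max=4 at (2,2)
Step 2: ant0:(2,2)->N->(1,2) | ant1:(2,2)->N->(1,2) | ant2:(0,4)->S->(1,4)
  grid max=3 at (1,2)
Step 3: ant0:(1,2)->S->(2,2) | ant1:(1,2)->S->(2,2) | ant2:(1,4)->N->(0,4)
  grid max=6 at (2,2)

(2,2) (2,2) (0,4)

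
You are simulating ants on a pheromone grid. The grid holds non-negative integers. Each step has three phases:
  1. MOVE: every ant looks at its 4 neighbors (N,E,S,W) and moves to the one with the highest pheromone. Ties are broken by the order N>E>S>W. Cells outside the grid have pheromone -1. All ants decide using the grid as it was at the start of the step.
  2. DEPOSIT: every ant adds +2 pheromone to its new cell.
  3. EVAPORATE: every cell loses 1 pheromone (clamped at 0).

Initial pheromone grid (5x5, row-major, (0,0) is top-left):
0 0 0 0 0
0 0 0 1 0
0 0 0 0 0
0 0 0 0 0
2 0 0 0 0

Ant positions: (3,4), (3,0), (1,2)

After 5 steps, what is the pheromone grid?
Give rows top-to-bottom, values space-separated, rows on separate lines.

After step 1: ants at (2,4),(4,0),(1,3)
  0 0 0 0 0
  0 0 0 2 0
  0 0 0 0 1
  0 0 0 0 0
  3 0 0 0 0
After step 2: ants at (1,4),(3,0),(0,3)
  0 0 0 1 0
  0 0 0 1 1
  0 0 0 0 0
  1 0 0 0 0
  2 0 0 0 0
After step 3: ants at (1,3),(4,0),(1,3)
  0 0 0 0 0
  0 0 0 4 0
  0 0 0 0 0
  0 0 0 0 0
  3 0 0 0 0
After step 4: ants at (0,3),(3,0),(0,3)
  0 0 0 3 0
  0 0 0 3 0
  0 0 0 0 0
  1 0 0 0 0
  2 0 0 0 0
After step 5: ants at (1,3),(4,0),(1,3)
  0 0 0 2 0
  0 0 0 6 0
  0 0 0 0 0
  0 0 0 0 0
  3 0 0 0 0

0 0 0 2 0
0 0 0 6 0
0 0 0 0 0
0 0 0 0 0
3 0 0 0 0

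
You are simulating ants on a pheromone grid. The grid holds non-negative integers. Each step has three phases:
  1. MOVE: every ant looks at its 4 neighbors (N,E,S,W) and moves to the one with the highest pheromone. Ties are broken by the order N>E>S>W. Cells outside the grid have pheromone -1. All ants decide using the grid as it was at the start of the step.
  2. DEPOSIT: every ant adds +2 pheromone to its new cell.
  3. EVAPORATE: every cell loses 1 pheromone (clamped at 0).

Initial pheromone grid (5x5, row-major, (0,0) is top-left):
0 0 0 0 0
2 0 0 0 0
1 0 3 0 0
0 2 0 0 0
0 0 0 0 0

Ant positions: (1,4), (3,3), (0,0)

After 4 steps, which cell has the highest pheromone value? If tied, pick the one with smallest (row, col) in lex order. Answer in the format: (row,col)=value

Answer: (2,2)=3

Derivation:
Step 1: ant0:(1,4)->N->(0,4) | ant1:(3,3)->N->(2,3) | ant2:(0,0)->S->(1,0)
  grid max=3 at (1,0)
Step 2: ant0:(0,4)->S->(1,4) | ant1:(2,3)->W->(2,2) | ant2:(1,0)->N->(0,0)
  grid max=3 at (2,2)
Step 3: ant0:(1,4)->N->(0,4) | ant1:(2,2)->N->(1,2) | ant2:(0,0)->S->(1,0)
  grid max=3 at (1,0)
Step 4: ant0:(0,4)->S->(1,4) | ant1:(1,2)->S->(2,2) | ant2:(1,0)->N->(0,0)
  grid max=3 at (2,2)
Final grid:
  1 0 0 0 0
  2 0 0 0 1
  0 0 3 0 0
  0 0 0 0 0
  0 0 0 0 0
Max pheromone 3 at (2,2)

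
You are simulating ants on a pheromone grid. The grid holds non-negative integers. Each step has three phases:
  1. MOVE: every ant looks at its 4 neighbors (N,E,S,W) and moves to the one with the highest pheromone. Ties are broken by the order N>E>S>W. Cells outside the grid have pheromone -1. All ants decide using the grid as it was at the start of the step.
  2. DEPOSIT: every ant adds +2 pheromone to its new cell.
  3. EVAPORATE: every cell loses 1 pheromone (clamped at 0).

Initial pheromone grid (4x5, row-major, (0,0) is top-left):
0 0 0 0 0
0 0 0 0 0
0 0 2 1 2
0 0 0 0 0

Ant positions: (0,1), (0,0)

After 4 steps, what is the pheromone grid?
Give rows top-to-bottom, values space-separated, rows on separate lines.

After step 1: ants at (0,2),(0,1)
  0 1 1 0 0
  0 0 0 0 0
  0 0 1 0 1
  0 0 0 0 0
After step 2: ants at (0,1),(0,2)
  0 2 2 0 0
  0 0 0 0 0
  0 0 0 0 0
  0 0 0 0 0
After step 3: ants at (0,2),(0,1)
  0 3 3 0 0
  0 0 0 0 0
  0 0 0 0 0
  0 0 0 0 0
After step 4: ants at (0,1),(0,2)
  0 4 4 0 0
  0 0 0 0 0
  0 0 0 0 0
  0 0 0 0 0

0 4 4 0 0
0 0 0 0 0
0 0 0 0 0
0 0 0 0 0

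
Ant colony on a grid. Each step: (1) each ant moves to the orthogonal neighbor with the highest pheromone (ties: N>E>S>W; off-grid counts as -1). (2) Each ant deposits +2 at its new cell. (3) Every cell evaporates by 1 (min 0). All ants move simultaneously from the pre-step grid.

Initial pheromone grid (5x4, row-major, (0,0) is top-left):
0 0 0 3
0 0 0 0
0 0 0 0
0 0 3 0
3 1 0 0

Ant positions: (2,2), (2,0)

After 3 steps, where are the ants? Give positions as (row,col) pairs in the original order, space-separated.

Step 1: ant0:(2,2)->S->(3,2) | ant1:(2,0)->N->(1,0)
  grid max=4 at (3,2)
Step 2: ant0:(3,2)->N->(2,2) | ant1:(1,0)->N->(0,0)
  grid max=3 at (3,2)
Step 3: ant0:(2,2)->S->(3,2) | ant1:(0,0)->E->(0,1)
  grid max=4 at (3,2)

(3,2) (0,1)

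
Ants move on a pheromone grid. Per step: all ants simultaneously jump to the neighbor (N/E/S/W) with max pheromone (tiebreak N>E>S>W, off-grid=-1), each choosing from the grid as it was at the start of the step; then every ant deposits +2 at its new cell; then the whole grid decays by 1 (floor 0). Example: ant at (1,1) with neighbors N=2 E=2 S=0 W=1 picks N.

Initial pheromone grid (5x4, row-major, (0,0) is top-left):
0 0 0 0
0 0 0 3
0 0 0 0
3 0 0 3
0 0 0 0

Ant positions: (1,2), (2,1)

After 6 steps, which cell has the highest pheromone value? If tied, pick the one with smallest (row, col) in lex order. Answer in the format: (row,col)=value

Step 1: ant0:(1,2)->E->(1,3) | ant1:(2,1)->N->(1,1)
  grid max=4 at (1,3)
Step 2: ant0:(1,3)->N->(0,3) | ant1:(1,1)->N->(0,1)
  grid max=3 at (1,3)
Step 3: ant0:(0,3)->S->(1,3) | ant1:(0,1)->E->(0,2)
  grid max=4 at (1,3)
Step 4: ant0:(1,3)->N->(0,3) | ant1:(0,2)->E->(0,3)
  grid max=3 at (0,3)
Step 5: ant0:(0,3)->S->(1,3) | ant1:(0,3)->S->(1,3)
  grid max=6 at (1,3)
Step 6: ant0:(1,3)->N->(0,3) | ant1:(1,3)->N->(0,3)
  grid max=5 at (0,3)
Final grid:
  0 0 0 5
  0 0 0 5
  0 0 0 0
  0 0 0 0
  0 0 0 0
Max pheromone 5 at (0,3)

Answer: (0,3)=5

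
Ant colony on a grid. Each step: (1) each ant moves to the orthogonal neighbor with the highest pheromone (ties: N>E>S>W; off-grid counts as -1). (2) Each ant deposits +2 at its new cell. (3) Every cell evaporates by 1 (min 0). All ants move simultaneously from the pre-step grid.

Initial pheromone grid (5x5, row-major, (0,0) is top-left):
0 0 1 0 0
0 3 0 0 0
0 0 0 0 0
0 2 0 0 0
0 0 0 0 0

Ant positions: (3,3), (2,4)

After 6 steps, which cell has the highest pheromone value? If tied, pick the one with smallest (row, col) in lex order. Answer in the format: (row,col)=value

Step 1: ant0:(3,3)->N->(2,3) | ant1:(2,4)->N->(1,4)
  grid max=2 at (1,1)
Step 2: ant0:(2,3)->N->(1,3) | ant1:(1,4)->N->(0,4)
  grid max=1 at (0,4)
Step 3: ant0:(1,3)->N->(0,3) | ant1:(0,4)->S->(1,4)
  grid max=1 at (0,3)
Step 4: ant0:(0,3)->E->(0,4) | ant1:(1,4)->N->(0,4)
  grid max=3 at (0,4)
Step 5: ant0:(0,4)->S->(1,4) | ant1:(0,4)->S->(1,4)
  grid max=3 at (1,4)
Step 6: ant0:(1,4)->N->(0,4) | ant1:(1,4)->N->(0,4)
  grid max=5 at (0,4)
Final grid:
  0 0 0 0 5
  0 0 0 0 2
  0 0 0 0 0
  0 0 0 0 0
  0 0 0 0 0
Max pheromone 5 at (0,4)

Answer: (0,4)=5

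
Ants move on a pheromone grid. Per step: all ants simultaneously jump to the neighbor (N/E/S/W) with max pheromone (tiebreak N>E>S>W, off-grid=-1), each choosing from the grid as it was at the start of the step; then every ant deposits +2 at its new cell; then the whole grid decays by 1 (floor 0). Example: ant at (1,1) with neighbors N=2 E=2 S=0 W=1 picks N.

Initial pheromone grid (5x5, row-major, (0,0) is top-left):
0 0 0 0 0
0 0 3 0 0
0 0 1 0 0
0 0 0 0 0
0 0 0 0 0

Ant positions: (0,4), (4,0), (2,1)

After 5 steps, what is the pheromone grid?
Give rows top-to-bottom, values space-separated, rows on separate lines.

After step 1: ants at (1,4),(3,0),(2,2)
  0 0 0 0 0
  0 0 2 0 1
  0 0 2 0 0
  1 0 0 0 0
  0 0 0 0 0
After step 2: ants at (0,4),(2,0),(1,2)
  0 0 0 0 1
  0 0 3 0 0
  1 0 1 0 0
  0 0 0 0 0
  0 0 0 0 0
After step 3: ants at (1,4),(1,0),(2,2)
  0 0 0 0 0
  1 0 2 0 1
  0 0 2 0 0
  0 0 0 0 0
  0 0 0 0 0
After step 4: ants at (0,4),(0,0),(1,2)
  1 0 0 0 1
  0 0 3 0 0
  0 0 1 0 0
  0 0 0 0 0
  0 0 0 0 0
After step 5: ants at (1,4),(0,1),(2,2)
  0 1 0 0 0
  0 0 2 0 1
  0 0 2 0 0
  0 0 0 0 0
  0 0 0 0 0

0 1 0 0 0
0 0 2 0 1
0 0 2 0 0
0 0 0 0 0
0 0 0 0 0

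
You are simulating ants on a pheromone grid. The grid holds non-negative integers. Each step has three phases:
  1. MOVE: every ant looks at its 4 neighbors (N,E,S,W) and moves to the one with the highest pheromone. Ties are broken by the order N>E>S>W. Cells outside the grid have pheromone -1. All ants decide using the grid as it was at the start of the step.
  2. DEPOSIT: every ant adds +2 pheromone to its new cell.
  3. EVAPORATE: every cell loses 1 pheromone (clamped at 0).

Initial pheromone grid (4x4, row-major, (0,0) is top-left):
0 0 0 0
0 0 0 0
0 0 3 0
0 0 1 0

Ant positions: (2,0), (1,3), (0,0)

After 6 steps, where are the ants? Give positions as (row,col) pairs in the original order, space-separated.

Step 1: ant0:(2,0)->N->(1,0) | ant1:(1,3)->N->(0,3) | ant2:(0,0)->E->(0,1)
  grid max=2 at (2,2)
Step 2: ant0:(1,0)->N->(0,0) | ant1:(0,3)->S->(1,3) | ant2:(0,1)->E->(0,2)
  grid max=1 at (0,0)
Step 3: ant0:(0,0)->E->(0,1) | ant1:(1,3)->N->(0,3) | ant2:(0,2)->E->(0,3)
  grid max=3 at (0,3)
Step 4: ant0:(0,1)->E->(0,2) | ant1:(0,3)->S->(1,3) | ant2:(0,3)->S->(1,3)
  grid max=3 at (1,3)
Step 5: ant0:(0,2)->E->(0,3) | ant1:(1,3)->N->(0,3) | ant2:(1,3)->N->(0,3)
  grid max=7 at (0,3)
Step 6: ant0:(0,3)->S->(1,3) | ant1:(0,3)->S->(1,3) | ant2:(0,3)->S->(1,3)
  grid max=7 at (1,3)

(1,3) (1,3) (1,3)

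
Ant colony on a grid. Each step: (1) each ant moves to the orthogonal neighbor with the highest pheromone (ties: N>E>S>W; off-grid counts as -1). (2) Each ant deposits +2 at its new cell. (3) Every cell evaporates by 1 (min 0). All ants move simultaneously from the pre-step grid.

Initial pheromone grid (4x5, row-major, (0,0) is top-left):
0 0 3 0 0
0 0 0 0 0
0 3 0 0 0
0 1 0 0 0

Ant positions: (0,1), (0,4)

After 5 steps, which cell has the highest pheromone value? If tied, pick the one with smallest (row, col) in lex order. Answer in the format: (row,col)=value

Answer: (0,2)=6

Derivation:
Step 1: ant0:(0,1)->E->(0,2) | ant1:(0,4)->S->(1,4)
  grid max=4 at (0,2)
Step 2: ant0:(0,2)->E->(0,3) | ant1:(1,4)->N->(0,4)
  grid max=3 at (0,2)
Step 3: ant0:(0,3)->W->(0,2) | ant1:(0,4)->W->(0,3)
  grid max=4 at (0,2)
Step 4: ant0:(0,2)->E->(0,3) | ant1:(0,3)->W->(0,2)
  grid max=5 at (0,2)
Step 5: ant0:(0,3)->W->(0,2) | ant1:(0,2)->E->(0,3)
  grid max=6 at (0,2)
Final grid:
  0 0 6 4 0
  0 0 0 0 0
  0 0 0 0 0
  0 0 0 0 0
Max pheromone 6 at (0,2)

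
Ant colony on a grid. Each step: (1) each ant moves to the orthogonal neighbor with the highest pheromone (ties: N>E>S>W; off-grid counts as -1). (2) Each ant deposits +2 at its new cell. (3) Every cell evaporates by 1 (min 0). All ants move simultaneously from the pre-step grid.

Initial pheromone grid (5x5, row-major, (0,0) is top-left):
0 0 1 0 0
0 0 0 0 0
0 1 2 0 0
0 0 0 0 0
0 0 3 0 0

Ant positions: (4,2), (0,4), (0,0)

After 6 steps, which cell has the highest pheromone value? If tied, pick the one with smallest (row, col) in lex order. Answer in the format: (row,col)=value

Step 1: ant0:(4,2)->N->(3,2) | ant1:(0,4)->S->(1,4) | ant2:(0,0)->E->(0,1)
  grid max=2 at (4,2)
Step 2: ant0:(3,2)->S->(4,2) | ant1:(1,4)->N->(0,4) | ant2:(0,1)->E->(0,2)
  grid max=3 at (4,2)
Step 3: ant0:(4,2)->N->(3,2) | ant1:(0,4)->S->(1,4) | ant2:(0,2)->E->(0,3)
  grid max=2 at (4,2)
Step 4: ant0:(3,2)->S->(4,2) | ant1:(1,4)->N->(0,4) | ant2:(0,3)->E->(0,4)
  grid max=3 at (0,4)
Step 5: ant0:(4,2)->N->(3,2) | ant1:(0,4)->S->(1,4) | ant2:(0,4)->S->(1,4)
  grid max=3 at (1,4)
Step 6: ant0:(3,2)->S->(4,2) | ant1:(1,4)->N->(0,4) | ant2:(1,4)->N->(0,4)
  grid max=5 at (0,4)
Final grid:
  0 0 0 0 5
  0 0 0 0 2
  0 0 0 0 0
  0 0 0 0 0
  0 0 3 0 0
Max pheromone 5 at (0,4)

Answer: (0,4)=5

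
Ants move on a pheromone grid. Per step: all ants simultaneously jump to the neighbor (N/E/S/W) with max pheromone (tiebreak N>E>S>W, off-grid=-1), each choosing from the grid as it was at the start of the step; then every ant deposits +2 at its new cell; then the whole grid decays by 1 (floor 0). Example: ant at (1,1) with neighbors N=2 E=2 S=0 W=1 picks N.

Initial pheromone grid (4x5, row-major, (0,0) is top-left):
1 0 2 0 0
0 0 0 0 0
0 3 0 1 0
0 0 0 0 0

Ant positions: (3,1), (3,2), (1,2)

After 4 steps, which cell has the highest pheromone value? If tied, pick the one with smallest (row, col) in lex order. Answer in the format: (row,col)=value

Step 1: ant0:(3,1)->N->(2,1) | ant1:(3,2)->N->(2,2) | ant2:(1,2)->N->(0,2)
  grid max=4 at (2,1)
Step 2: ant0:(2,1)->E->(2,2) | ant1:(2,2)->W->(2,1) | ant2:(0,2)->E->(0,3)
  grid max=5 at (2,1)
Step 3: ant0:(2,2)->W->(2,1) | ant1:(2,1)->E->(2,2) | ant2:(0,3)->W->(0,2)
  grid max=6 at (2,1)
Step 4: ant0:(2,1)->E->(2,2) | ant1:(2,2)->W->(2,1) | ant2:(0,2)->E->(0,3)
  grid max=7 at (2,1)
Final grid:
  0 0 2 1 0
  0 0 0 0 0
  0 7 4 0 0
  0 0 0 0 0
Max pheromone 7 at (2,1)

Answer: (2,1)=7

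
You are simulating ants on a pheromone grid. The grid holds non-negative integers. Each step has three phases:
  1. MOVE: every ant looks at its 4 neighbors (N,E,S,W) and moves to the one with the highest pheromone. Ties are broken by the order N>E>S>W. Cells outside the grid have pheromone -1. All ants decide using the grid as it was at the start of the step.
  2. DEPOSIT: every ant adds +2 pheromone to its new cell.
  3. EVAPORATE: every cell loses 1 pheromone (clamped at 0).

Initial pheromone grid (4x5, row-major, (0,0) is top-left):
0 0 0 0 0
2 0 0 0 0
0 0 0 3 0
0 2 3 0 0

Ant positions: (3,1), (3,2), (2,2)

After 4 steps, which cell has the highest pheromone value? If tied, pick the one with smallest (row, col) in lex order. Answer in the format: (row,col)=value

Answer: (3,2)=7

Derivation:
Step 1: ant0:(3,1)->E->(3,2) | ant1:(3,2)->W->(3,1) | ant2:(2,2)->E->(2,3)
  grid max=4 at (2,3)
Step 2: ant0:(3,2)->W->(3,1) | ant1:(3,1)->E->(3,2) | ant2:(2,3)->N->(1,3)
  grid max=5 at (3,2)
Step 3: ant0:(3,1)->E->(3,2) | ant1:(3,2)->W->(3,1) | ant2:(1,3)->S->(2,3)
  grid max=6 at (3,2)
Step 4: ant0:(3,2)->W->(3,1) | ant1:(3,1)->E->(3,2) | ant2:(2,3)->N->(1,3)
  grid max=7 at (3,2)
Final grid:
  0 0 0 0 0
  0 0 0 1 0
  0 0 0 3 0
  0 6 7 0 0
Max pheromone 7 at (3,2)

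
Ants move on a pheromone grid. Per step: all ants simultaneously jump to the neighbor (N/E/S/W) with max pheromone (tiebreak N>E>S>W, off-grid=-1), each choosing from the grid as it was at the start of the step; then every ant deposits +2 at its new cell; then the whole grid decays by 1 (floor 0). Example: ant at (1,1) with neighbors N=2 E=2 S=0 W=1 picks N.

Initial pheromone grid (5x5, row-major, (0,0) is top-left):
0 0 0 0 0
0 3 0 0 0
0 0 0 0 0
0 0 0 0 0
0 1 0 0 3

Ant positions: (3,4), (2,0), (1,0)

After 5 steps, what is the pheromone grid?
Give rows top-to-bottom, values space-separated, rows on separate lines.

After step 1: ants at (4,4),(1,0),(1,1)
  0 0 0 0 0
  1 4 0 0 0
  0 0 0 0 0
  0 0 0 0 0
  0 0 0 0 4
After step 2: ants at (3,4),(1,1),(1,0)
  0 0 0 0 0
  2 5 0 0 0
  0 0 0 0 0
  0 0 0 0 1
  0 0 0 0 3
After step 3: ants at (4,4),(1,0),(1,1)
  0 0 0 0 0
  3 6 0 0 0
  0 0 0 0 0
  0 0 0 0 0
  0 0 0 0 4
After step 4: ants at (3,4),(1,1),(1,0)
  0 0 0 0 0
  4 7 0 0 0
  0 0 0 0 0
  0 0 0 0 1
  0 0 0 0 3
After step 5: ants at (4,4),(1,0),(1,1)
  0 0 0 0 0
  5 8 0 0 0
  0 0 0 0 0
  0 0 0 0 0
  0 0 0 0 4

0 0 0 0 0
5 8 0 0 0
0 0 0 0 0
0 0 0 0 0
0 0 0 0 4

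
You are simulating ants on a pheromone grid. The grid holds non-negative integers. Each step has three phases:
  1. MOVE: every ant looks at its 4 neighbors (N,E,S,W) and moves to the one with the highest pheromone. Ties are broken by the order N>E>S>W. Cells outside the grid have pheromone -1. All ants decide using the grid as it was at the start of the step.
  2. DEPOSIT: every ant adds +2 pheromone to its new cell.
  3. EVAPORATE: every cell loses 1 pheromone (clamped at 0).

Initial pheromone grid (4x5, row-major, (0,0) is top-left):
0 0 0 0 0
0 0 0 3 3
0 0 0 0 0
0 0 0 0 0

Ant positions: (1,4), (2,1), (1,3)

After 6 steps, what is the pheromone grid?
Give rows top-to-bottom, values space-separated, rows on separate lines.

After step 1: ants at (1,3),(1,1),(1,4)
  0 0 0 0 0
  0 1 0 4 4
  0 0 0 0 0
  0 0 0 0 0
After step 2: ants at (1,4),(0,1),(1,3)
  0 1 0 0 0
  0 0 0 5 5
  0 0 0 0 0
  0 0 0 0 0
After step 3: ants at (1,3),(0,2),(1,4)
  0 0 1 0 0
  0 0 0 6 6
  0 0 0 0 0
  0 0 0 0 0
After step 4: ants at (1,4),(0,3),(1,3)
  0 0 0 1 0
  0 0 0 7 7
  0 0 0 0 0
  0 0 0 0 0
After step 5: ants at (1,3),(1,3),(1,4)
  0 0 0 0 0
  0 0 0 10 8
  0 0 0 0 0
  0 0 0 0 0
After step 6: ants at (1,4),(1,4),(1,3)
  0 0 0 0 0
  0 0 0 11 11
  0 0 0 0 0
  0 0 0 0 0

0 0 0 0 0
0 0 0 11 11
0 0 0 0 0
0 0 0 0 0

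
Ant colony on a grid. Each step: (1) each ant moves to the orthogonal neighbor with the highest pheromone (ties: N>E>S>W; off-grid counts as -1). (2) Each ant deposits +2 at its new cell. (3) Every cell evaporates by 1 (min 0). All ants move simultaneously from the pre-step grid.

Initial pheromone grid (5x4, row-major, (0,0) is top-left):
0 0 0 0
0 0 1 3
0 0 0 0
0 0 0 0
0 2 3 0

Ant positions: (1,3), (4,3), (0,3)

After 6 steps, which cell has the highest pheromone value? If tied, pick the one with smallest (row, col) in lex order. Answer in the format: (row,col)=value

Answer: (1,3)=9

Derivation:
Step 1: ant0:(1,3)->W->(1,2) | ant1:(4,3)->W->(4,2) | ant2:(0,3)->S->(1,3)
  grid max=4 at (1,3)
Step 2: ant0:(1,2)->E->(1,3) | ant1:(4,2)->W->(4,1) | ant2:(1,3)->W->(1,2)
  grid max=5 at (1,3)
Step 3: ant0:(1,3)->W->(1,2) | ant1:(4,1)->E->(4,2) | ant2:(1,2)->E->(1,3)
  grid max=6 at (1,3)
Step 4: ant0:(1,2)->E->(1,3) | ant1:(4,2)->W->(4,1) | ant2:(1,3)->W->(1,2)
  grid max=7 at (1,3)
Step 5: ant0:(1,3)->W->(1,2) | ant1:(4,1)->E->(4,2) | ant2:(1,2)->E->(1,3)
  grid max=8 at (1,3)
Step 6: ant0:(1,2)->E->(1,3) | ant1:(4,2)->W->(4,1) | ant2:(1,3)->W->(1,2)
  grid max=9 at (1,3)
Final grid:
  0 0 0 0
  0 0 7 9
  0 0 0 0
  0 0 0 0
  0 2 3 0
Max pheromone 9 at (1,3)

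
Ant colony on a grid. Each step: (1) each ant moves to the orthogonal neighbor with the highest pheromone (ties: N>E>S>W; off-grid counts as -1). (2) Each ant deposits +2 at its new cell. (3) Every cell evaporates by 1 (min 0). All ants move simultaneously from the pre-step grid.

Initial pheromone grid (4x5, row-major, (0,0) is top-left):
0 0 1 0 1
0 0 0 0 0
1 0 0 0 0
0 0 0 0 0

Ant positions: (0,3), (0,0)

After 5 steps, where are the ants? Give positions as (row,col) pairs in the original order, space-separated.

Step 1: ant0:(0,3)->E->(0,4) | ant1:(0,0)->E->(0,1)
  grid max=2 at (0,4)
Step 2: ant0:(0,4)->S->(1,4) | ant1:(0,1)->E->(0,2)
  grid max=1 at (0,2)
Step 3: ant0:(1,4)->N->(0,4) | ant1:(0,2)->E->(0,3)
  grid max=2 at (0,4)
Step 4: ant0:(0,4)->W->(0,3) | ant1:(0,3)->E->(0,4)
  grid max=3 at (0,4)
Step 5: ant0:(0,3)->E->(0,4) | ant1:(0,4)->W->(0,3)
  grid max=4 at (0,4)

(0,4) (0,3)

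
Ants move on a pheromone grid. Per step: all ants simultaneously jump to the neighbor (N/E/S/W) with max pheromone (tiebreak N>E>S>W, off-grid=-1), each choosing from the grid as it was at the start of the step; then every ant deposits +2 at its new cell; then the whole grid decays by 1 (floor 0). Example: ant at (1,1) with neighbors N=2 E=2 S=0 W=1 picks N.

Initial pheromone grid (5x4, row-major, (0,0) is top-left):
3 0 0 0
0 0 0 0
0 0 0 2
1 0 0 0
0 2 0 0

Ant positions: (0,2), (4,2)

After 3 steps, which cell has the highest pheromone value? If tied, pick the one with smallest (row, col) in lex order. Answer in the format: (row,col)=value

Step 1: ant0:(0,2)->E->(0,3) | ant1:(4,2)->W->(4,1)
  grid max=3 at (4,1)
Step 2: ant0:(0,3)->S->(1,3) | ant1:(4,1)->N->(3,1)
  grid max=2 at (4,1)
Step 3: ant0:(1,3)->N->(0,3) | ant1:(3,1)->S->(4,1)
  grid max=3 at (4,1)
Final grid:
  0 0 0 1
  0 0 0 0
  0 0 0 0
  0 0 0 0
  0 3 0 0
Max pheromone 3 at (4,1)

Answer: (4,1)=3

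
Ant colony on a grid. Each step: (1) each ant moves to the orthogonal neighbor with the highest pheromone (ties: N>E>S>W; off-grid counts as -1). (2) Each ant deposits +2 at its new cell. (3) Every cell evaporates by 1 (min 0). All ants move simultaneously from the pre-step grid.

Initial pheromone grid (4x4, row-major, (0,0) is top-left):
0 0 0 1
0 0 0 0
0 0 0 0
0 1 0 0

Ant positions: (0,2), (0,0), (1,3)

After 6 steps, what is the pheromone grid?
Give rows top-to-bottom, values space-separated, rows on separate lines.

After step 1: ants at (0,3),(0,1),(0,3)
  0 1 0 4
  0 0 0 0
  0 0 0 0
  0 0 0 0
After step 2: ants at (1,3),(0,2),(1,3)
  0 0 1 3
  0 0 0 3
  0 0 0 0
  0 0 0 0
After step 3: ants at (0,3),(0,3),(0,3)
  0 0 0 8
  0 0 0 2
  0 0 0 0
  0 0 0 0
After step 4: ants at (1,3),(1,3),(1,3)
  0 0 0 7
  0 0 0 7
  0 0 0 0
  0 0 0 0
After step 5: ants at (0,3),(0,3),(0,3)
  0 0 0 12
  0 0 0 6
  0 0 0 0
  0 0 0 0
After step 6: ants at (1,3),(1,3),(1,3)
  0 0 0 11
  0 0 0 11
  0 0 0 0
  0 0 0 0

0 0 0 11
0 0 0 11
0 0 0 0
0 0 0 0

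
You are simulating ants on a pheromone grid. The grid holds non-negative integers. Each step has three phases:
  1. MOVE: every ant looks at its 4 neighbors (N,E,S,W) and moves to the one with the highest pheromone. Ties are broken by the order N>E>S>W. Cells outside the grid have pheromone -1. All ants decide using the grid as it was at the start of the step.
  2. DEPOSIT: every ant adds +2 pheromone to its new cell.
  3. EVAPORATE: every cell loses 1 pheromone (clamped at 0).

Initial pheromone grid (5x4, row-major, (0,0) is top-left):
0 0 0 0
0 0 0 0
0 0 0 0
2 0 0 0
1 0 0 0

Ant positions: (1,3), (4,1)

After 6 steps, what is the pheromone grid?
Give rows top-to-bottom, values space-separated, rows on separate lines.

After step 1: ants at (0,3),(4,0)
  0 0 0 1
  0 0 0 0
  0 0 0 0
  1 0 0 0
  2 0 0 0
After step 2: ants at (1,3),(3,0)
  0 0 0 0
  0 0 0 1
  0 0 0 0
  2 0 0 0
  1 0 0 0
After step 3: ants at (0,3),(4,0)
  0 0 0 1
  0 0 0 0
  0 0 0 0
  1 0 0 0
  2 0 0 0
After step 4: ants at (1,3),(3,0)
  0 0 0 0
  0 0 0 1
  0 0 0 0
  2 0 0 0
  1 0 0 0
After step 5: ants at (0,3),(4,0)
  0 0 0 1
  0 0 0 0
  0 0 0 0
  1 0 0 0
  2 0 0 0
After step 6: ants at (1,3),(3,0)
  0 0 0 0
  0 0 0 1
  0 0 0 0
  2 0 0 0
  1 0 0 0

0 0 0 0
0 0 0 1
0 0 0 0
2 0 0 0
1 0 0 0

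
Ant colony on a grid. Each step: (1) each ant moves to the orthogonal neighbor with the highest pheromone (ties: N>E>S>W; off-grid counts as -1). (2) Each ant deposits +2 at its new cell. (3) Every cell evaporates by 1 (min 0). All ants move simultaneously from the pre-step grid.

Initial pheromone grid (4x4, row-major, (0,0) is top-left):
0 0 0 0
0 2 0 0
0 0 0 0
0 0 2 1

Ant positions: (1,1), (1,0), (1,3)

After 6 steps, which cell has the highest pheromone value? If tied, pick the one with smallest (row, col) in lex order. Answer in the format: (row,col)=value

Answer: (1,1)=8

Derivation:
Step 1: ant0:(1,1)->N->(0,1) | ant1:(1,0)->E->(1,1) | ant2:(1,3)->N->(0,3)
  grid max=3 at (1,1)
Step 2: ant0:(0,1)->S->(1,1) | ant1:(1,1)->N->(0,1) | ant2:(0,3)->S->(1,3)
  grid max=4 at (1,1)
Step 3: ant0:(1,1)->N->(0,1) | ant1:(0,1)->S->(1,1) | ant2:(1,3)->N->(0,3)
  grid max=5 at (1,1)
Step 4: ant0:(0,1)->S->(1,1) | ant1:(1,1)->N->(0,1) | ant2:(0,3)->S->(1,3)
  grid max=6 at (1,1)
Step 5: ant0:(1,1)->N->(0,1) | ant1:(0,1)->S->(1,1) | ant2:(1,3)->N->(0,3)
  grid max=7 at (1,1)
Step 6: ant0:(0,1)->S->(1,1) | ant1:(1,1)->N->(0,1) | ant2:(0,3)->S->(1,3)
  grid max=8 at (1,1)
Final grid:
  0 6 0 0
  0 8 0 1
  0 0 0 0
  0 0 0 0
Max pheromone 8 at (1,1)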